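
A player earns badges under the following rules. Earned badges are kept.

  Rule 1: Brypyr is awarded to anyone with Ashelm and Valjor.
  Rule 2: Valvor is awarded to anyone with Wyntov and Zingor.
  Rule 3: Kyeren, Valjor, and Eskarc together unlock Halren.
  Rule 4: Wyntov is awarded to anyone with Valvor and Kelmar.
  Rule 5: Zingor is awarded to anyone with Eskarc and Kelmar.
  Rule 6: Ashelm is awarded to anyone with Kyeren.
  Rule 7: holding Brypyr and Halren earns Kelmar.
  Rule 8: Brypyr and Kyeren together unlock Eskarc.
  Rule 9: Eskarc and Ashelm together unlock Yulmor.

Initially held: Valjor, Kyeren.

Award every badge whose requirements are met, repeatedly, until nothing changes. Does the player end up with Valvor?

No

Valvor would need Wyntov and Zingor (Rule 2), but Wyntov is never earned.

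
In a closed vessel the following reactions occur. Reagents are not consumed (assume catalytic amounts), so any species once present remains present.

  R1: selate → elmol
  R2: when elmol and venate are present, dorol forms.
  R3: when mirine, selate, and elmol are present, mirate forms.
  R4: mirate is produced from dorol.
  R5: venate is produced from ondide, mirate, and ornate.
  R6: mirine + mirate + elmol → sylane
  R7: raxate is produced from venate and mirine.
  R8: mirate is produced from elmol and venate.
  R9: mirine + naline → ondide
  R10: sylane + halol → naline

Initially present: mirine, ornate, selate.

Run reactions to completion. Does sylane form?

selate present → elmol forms (R1).
mirine, selate, and elmol present → mirate forms (R3).
mirine, mirate, and elmol present → sylane forms (R6).

Yes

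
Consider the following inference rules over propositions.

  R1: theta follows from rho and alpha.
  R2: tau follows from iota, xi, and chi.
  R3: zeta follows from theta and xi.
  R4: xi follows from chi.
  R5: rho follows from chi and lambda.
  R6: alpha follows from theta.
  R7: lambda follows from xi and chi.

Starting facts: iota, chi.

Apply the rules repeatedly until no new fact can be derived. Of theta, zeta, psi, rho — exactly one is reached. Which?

rho

chi holds, so xi follows (R4).
From xi and chi, R7 gives lambda.
chi and lambda hold, so rho follows (R5).
zeta would need theta and xi (R3), but theta is never established. theta would need rho and alpha (R1), but alpha is never established. No rule produces psi, and it is not given.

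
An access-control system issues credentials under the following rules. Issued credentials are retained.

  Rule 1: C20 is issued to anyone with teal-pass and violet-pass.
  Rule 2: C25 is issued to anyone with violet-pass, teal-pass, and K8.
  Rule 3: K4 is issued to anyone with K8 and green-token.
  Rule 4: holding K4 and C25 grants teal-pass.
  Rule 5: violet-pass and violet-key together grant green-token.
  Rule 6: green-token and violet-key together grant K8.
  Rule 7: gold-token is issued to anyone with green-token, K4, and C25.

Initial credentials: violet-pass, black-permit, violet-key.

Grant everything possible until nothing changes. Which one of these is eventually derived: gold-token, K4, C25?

K4

Holding violet-pass and violet-key grants green-token (Rule 5).
Holding green-token and violet-key grants K8 (Rule 6).
Holding K8 and green-token grants K4 (Rule 3).
C25 would need violet-pass, teal-pass, and K8 (Rule 2), but teal-pass is never granted. gold-token would need green-token, K4, and C25 (Rule 7), but C25 is never granted.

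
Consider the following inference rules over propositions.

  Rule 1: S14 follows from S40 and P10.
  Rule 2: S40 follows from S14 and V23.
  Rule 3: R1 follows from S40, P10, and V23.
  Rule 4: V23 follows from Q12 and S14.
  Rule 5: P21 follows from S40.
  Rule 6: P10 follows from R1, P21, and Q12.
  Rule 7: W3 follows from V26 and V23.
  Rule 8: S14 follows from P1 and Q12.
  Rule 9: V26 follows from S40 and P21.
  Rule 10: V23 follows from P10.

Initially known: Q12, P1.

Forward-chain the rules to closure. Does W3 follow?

Yes

From P1 and Q12, Rule 8 gives S14.
From Q12 and S14, Rule 4 gives V23.
From S14 and V23, Rule 2 gives S40.
From S40, Rule 5 gives P21.
From S40 and P21, Rule 9 gives V26.
V26 and V23 hold, so W3 follows (Rule 7).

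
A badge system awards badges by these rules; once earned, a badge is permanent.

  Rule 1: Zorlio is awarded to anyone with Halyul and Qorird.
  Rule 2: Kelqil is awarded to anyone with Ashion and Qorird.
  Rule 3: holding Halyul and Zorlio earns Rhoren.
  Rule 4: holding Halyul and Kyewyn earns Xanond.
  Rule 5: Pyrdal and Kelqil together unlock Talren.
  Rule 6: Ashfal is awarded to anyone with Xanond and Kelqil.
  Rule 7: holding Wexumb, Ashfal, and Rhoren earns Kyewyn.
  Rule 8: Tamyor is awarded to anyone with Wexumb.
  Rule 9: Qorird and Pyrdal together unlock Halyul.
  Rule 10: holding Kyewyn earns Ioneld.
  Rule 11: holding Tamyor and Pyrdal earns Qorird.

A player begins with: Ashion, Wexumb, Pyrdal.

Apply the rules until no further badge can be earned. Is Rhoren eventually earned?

With Wexumb, Tamyor is earned (Rule 8).
With Tamyor and Pyrdal, Qorird is earned (Rule 11).
With Qorird and Pyrdal, Halyul is earned (Rule 9).
With Halyul and Qorird, Zorlio is earned (Rule 1).
With Halyul and Zorlio, Rhoren is earned (Rule 3).

Yes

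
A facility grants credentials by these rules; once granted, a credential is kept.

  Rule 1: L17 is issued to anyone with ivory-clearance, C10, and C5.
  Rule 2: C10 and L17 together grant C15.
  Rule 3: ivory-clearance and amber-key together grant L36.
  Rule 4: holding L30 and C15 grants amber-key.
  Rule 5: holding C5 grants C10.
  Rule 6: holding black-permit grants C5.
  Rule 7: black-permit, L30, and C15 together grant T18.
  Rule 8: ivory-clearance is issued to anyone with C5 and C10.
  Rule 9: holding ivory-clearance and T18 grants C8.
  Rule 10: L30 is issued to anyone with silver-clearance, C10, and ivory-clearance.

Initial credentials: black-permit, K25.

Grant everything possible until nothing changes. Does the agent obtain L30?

L30 would need silver-clearance, C10, and ivory-clearance (Rule 10), but silver-clearance is never granted.

No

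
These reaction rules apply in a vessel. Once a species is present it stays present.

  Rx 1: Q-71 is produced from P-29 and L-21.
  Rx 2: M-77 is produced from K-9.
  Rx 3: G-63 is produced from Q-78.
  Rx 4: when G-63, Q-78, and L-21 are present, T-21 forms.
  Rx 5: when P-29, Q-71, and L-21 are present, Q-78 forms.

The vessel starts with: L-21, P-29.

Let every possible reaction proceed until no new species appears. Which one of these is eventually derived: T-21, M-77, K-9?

P-29 and L-21 present → Q-71 forms (Rx 1).
P-29, Q-71, and L-21 present → Q-78 forms (Rx 5).
Q-78 present → G-63 forms (Rx 3).
G-63, Q-78, and L-21 present → T-21 forms (Rx 4).
M-77 would need K-9 (Rx 2), but K-9 never forms. No rule produces K-9, and it is not given.

T-21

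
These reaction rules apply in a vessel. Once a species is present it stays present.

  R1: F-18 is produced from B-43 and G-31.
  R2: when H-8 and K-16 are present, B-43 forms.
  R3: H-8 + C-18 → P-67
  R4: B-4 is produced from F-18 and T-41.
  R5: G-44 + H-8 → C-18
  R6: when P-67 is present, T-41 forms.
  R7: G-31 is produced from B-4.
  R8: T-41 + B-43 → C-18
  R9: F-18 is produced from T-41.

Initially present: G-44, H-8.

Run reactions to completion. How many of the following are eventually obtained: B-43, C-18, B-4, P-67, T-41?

4

G-44 and H-8 present → C-18 forms (R5).
H-8 and C-18 present → P-67 forms (R3).
P-67 present → T-41 forms (R6).
T-41 present → F-18 forms (R9).
F-18 and T-41 present → B-4 forms (R4).
B-43 would need H-8 and K-16 (R2), but K-16 never forms.
C-18: reached.
B-4: reached.
P-67: reached.
T-41: reached.
Reached: C-18, B-4, P-67, and T-41 — 4 of the 5.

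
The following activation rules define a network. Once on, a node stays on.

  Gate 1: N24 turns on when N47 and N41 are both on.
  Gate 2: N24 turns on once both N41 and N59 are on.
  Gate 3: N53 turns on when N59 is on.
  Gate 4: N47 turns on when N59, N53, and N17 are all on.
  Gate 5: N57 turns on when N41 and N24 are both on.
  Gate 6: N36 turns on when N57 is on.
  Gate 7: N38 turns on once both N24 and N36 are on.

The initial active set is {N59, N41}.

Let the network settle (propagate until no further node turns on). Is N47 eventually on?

N47 would need N59, N53, and N17 (Gate 4), but N17 never turns on.

No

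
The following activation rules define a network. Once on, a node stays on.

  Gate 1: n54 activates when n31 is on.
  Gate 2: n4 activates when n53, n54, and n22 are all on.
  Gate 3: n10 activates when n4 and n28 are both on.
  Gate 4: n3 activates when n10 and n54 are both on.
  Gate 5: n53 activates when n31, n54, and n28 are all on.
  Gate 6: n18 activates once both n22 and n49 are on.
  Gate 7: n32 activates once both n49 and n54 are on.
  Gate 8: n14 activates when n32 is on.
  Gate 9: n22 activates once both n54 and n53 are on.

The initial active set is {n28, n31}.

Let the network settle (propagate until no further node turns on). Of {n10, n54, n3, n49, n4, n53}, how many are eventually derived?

n31 is on, so n54 activates (Gate 1).
n31, n54, and n28 are on, so n53 activates (Gate 5).
n54 and n53 are on, so n22 activates (Gate 9).
Gate 2: n53, n54, and n22 on → n4 on.
Gate 3: n4 and n28 on → n10 on.
Gate 4: n10 and n54 on → n3 on.
n10: reached.
n54: reached.
n3: reached.
No rule produces n49, and it is not given.
n4: reached.
n53: reached.
Reached: n10, n54, n3, n4, and n53 — 5 of the 6.

5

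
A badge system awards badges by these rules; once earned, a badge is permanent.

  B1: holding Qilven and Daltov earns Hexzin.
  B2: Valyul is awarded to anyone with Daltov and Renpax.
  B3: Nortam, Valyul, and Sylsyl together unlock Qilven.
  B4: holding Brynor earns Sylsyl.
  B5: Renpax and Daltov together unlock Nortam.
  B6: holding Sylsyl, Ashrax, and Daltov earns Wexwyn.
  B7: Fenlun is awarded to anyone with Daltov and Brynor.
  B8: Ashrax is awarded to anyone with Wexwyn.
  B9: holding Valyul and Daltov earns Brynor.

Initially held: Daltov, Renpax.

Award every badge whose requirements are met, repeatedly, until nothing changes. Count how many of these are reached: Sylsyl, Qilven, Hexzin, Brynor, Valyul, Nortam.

6

With Daltov and Renpax, Valyul is earned (B2).
With Renpax and Daltov, Nortam is earned (B5).
With Valyul and Daltov, Brynor is earned (B9).
With Brynor, Sylsyl is earned (B4).
With Nortam, Valyul, and Sylsyl, Qilven is earned (B3).
With Qilven and Daltov, Hexzin is earned (B1).
Sylsyl: reached.
Qilven: reached.
Hexzin: reached.
Brynor: reached.
Valyul: reached.
Nortam: reached.
All 6 are reached.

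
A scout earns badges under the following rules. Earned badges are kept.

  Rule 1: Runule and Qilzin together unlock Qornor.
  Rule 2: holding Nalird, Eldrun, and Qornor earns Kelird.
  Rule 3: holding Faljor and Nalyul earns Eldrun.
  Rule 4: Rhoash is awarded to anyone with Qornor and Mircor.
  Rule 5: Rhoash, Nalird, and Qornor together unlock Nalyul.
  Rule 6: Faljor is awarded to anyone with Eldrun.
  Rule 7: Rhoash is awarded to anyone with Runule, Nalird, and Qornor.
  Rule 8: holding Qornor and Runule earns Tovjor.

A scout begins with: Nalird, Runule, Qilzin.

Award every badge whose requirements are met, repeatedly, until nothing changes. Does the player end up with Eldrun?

No

Eldrun would need Faljor and Nalyul (Rule 3), but Faljor is never earned.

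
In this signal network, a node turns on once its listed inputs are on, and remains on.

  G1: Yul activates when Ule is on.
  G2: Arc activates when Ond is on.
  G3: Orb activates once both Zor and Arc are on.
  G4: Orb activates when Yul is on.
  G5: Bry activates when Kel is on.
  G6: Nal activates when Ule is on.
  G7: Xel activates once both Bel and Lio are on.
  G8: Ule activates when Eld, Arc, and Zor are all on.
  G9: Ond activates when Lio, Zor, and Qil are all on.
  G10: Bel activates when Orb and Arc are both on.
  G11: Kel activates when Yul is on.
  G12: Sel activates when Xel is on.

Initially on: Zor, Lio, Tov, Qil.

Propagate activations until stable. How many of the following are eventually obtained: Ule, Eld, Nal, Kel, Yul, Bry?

Ule would need Eld, Arc, and Zor (G8), but Eld never turns on.
No rule produces Eld, and it is not given.
Nal would need Ule (G6), but Ule never turns on.
Kel would need Yul (G11), but Yul never turns on.
Yul would need Ule (G1), but Ule never turns on.
Bry would need Kel (G5), but Kel never turns on.
None of the 6 are reached.

0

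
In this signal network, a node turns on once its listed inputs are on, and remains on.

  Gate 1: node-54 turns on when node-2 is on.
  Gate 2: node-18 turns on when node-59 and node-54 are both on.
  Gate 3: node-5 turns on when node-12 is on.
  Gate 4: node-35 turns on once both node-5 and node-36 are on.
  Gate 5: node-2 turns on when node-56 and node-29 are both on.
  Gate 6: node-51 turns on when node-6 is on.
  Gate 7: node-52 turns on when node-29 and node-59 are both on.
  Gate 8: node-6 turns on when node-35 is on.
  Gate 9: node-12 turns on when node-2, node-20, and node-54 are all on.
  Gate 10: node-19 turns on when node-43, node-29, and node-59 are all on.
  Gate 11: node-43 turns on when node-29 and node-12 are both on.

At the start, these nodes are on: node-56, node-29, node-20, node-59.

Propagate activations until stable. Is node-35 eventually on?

No

node-35 would need node-5 and node-36 (Gate 4), but node-36 never turns on.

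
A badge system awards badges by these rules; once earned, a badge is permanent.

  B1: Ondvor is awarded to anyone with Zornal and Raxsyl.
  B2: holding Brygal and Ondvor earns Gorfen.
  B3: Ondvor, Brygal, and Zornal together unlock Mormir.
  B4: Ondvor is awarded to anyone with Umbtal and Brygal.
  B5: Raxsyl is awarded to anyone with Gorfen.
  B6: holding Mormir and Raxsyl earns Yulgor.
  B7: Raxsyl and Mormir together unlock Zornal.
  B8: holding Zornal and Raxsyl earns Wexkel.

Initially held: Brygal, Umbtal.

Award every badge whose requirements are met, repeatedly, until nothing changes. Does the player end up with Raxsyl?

Yes

With Umbtal and Brygal, Ondvor is earned (B4).
With Brygal and Ondvor, Gorfen is earned (B2).
With Gorfen, Raxsyl is earned (B5).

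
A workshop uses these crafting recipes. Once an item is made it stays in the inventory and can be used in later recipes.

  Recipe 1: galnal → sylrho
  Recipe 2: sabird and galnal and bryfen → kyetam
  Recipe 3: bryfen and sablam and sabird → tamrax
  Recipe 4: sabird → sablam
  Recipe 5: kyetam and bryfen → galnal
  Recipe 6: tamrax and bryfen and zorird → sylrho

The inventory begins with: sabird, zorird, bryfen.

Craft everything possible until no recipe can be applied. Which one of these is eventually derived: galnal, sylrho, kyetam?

sabird → sablam (Recipe 4).
Using Recipe 3, bryfen, sablam, and sabird make tamrax.
tamrax and bryfen and zorird → sylrho (Recipe 6).
galnal would need kyetam and bryfen (Recipe 5), but kyetam is never obtained. kyetam would need sabird, galnal, and bryfen (Recipe 2), but galnal is never obtained.

sylrho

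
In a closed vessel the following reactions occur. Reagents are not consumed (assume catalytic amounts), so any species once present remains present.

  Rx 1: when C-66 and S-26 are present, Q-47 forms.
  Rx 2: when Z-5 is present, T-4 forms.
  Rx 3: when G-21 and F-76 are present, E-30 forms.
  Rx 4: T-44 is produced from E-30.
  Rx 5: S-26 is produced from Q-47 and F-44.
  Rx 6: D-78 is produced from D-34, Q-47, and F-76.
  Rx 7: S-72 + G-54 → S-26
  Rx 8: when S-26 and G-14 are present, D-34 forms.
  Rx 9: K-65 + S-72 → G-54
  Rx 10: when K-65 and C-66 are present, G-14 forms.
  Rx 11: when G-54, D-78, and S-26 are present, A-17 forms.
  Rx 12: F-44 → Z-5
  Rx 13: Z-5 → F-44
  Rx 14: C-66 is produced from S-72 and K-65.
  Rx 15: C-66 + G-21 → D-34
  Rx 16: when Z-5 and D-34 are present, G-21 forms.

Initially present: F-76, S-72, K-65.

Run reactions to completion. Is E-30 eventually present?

E-30 would need G-21 and F-76 (Rx 3), but G-21 never forms.

No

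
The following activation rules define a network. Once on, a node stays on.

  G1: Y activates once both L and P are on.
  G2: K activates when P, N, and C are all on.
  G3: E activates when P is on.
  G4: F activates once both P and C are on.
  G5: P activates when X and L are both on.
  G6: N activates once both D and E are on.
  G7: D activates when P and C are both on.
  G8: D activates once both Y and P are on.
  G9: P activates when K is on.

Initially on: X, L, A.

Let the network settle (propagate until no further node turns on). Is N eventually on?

G5: X and L on → P on.
G3: P on → E on.
L and P are on, so Y activates (G1).
Y and P are on, so D activates (G8).
G6: D and E on → N on.

Yes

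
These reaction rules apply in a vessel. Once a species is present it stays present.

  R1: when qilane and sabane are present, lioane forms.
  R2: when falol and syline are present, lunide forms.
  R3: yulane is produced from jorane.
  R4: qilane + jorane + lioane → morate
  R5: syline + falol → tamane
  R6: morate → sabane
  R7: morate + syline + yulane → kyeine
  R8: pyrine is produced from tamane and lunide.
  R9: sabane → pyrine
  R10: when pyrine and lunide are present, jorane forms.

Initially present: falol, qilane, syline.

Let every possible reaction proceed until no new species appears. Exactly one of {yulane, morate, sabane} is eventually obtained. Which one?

syline and falol present → tamane forms (R5).
falol and syline present → lunide forms (R2).
tamane and lunide present → pyrine forms (R8).
pyrine and lunide present → jorane forms (R10).
jorane present → yulane forms (R3).
morate would need qilane, jorane, and lioane (R4), but lioane never forms. sabane would need morate (R6), but morate never forms.

yulane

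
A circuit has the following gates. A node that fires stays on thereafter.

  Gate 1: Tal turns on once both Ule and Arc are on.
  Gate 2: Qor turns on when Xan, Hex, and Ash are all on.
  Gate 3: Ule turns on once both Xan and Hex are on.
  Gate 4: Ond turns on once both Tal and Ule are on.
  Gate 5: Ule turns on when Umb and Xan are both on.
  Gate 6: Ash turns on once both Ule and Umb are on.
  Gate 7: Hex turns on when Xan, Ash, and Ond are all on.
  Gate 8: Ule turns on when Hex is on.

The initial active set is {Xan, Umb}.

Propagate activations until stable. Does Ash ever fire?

Umb and Xan are on, so Ule turns on (Gate 5).
Ule and Umb are on, so Ash turns on (Gate 6).

Yes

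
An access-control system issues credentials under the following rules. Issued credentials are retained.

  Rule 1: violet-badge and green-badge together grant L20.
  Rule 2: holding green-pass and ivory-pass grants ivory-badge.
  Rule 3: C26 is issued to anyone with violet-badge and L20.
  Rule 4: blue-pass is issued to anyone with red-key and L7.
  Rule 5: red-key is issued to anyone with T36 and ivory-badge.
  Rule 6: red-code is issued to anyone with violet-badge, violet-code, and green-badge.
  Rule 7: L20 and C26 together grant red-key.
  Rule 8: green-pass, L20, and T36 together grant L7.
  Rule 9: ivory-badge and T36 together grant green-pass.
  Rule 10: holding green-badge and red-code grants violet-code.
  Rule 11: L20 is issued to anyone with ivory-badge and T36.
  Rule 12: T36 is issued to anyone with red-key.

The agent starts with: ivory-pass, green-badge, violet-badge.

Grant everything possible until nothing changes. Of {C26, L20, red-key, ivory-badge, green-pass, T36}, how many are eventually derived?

Holding violet-badge and green-badge grants L20 (Rule 1).
Holding violet-badge and L20 grants C26 (Rule 3).
Holding L20 and C26 grants red-key (Rule 7).
Holding red-key grants T36 (Rule 12).
C26: reached.
L20: reached.
red-key: reached.
ivory-badge would need green-pass and ivory-pass (Rule 2), but green-pass is never granted.
green-pass would need ivory-badge and T36 (Rule 9), but ivory-badge is never granted.
T36: reached.
Reached: C26, L20, red-key, and T36 — 4 of the 6.

4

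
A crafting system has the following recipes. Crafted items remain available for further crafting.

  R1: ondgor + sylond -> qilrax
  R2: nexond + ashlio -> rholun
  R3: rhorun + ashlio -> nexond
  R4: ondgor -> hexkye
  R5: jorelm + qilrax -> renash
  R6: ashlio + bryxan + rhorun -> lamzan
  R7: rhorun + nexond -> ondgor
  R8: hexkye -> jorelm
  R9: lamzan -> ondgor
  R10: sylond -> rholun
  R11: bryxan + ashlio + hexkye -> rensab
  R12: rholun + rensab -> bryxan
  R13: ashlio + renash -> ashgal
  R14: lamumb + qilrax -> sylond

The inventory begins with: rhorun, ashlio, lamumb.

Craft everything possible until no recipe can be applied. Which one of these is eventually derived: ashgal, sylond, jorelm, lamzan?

Using R3, rhorun and ashlio make nexond.
Using R7, rhorun and nexond make ondgor.
Using R4, ondgor makes hexkye.
Using R8, hexkye makes jorelm.
ashgal would need ashlio and renash (R13), but renash is never obtained. lamzan would need ashlio, bryxan, and rhorun (R6), but bryxan is never obtained. sylond would need lamumb and qilrax (R14), but qilrax is never obtained.

jorelm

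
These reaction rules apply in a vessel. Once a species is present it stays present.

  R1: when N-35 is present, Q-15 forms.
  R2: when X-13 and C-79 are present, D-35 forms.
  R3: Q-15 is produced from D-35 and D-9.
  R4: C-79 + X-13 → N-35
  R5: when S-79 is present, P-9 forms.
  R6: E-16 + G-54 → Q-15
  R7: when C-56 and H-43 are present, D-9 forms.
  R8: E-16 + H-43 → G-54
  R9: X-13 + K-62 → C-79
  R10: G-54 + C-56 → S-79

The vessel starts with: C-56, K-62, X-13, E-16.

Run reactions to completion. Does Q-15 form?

X-13 and K-62 present → C-79 forms (R9).
C-79 and X-13 present → N-35 forms (R4).
N-35 present → Q-15 forms (R1).

Yes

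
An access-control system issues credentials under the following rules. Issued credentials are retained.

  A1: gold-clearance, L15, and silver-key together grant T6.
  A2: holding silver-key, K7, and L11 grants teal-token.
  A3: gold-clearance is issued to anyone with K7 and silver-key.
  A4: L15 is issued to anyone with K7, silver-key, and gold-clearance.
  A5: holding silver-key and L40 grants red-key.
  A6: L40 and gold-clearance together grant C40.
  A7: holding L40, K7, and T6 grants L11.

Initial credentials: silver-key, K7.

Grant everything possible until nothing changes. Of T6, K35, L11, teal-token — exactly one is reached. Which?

T6

Holding K7 and silver-key grants gold-clearance (A3).
Holding K7, silver-key, and gold-clearance grants L15 (A4).
Holding gold-clearance, L15, and silver-key grants T6 (A1).
teal-token would need silver-key, K7, and L11 (A2), but L11 is never granted. No rule produces K35, and it is not given. L11 would need L40, K7, and T6 (A7), but L40 is never granted.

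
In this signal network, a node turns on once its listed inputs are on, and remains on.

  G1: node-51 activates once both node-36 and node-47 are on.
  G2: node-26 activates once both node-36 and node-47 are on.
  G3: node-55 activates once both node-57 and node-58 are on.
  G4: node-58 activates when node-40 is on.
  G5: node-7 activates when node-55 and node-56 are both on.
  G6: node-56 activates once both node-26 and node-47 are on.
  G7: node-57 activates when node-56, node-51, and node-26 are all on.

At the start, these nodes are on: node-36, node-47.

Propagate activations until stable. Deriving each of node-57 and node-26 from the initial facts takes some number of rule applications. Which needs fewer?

node-26

node-26: node-36 and node-47 are on, so node-26 activates (G2). [1 rule application]
node-57: node-36 and node-47 are on, so node-26 activates (G2). G1: node-36 and node-47 on → node-51 on. node-26 and node-47 are on, so node-56 activates (G6). G7: node-56, node-51, and node-26 on → node-57 on. [4 rule applications]
node-26 needs fewer.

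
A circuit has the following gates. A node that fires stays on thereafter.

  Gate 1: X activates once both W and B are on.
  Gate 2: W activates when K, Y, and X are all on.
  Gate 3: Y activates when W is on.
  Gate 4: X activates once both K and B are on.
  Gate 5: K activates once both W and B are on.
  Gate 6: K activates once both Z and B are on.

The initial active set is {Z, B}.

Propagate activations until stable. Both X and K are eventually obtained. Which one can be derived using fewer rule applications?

K

K: Z and B are on, so K activates (Gate 6). [1 rule application]
X: Z and B are on, so K activates (Gate 6). Gate 4: K and B on → X on. [2 rule applications]
K needs fewer.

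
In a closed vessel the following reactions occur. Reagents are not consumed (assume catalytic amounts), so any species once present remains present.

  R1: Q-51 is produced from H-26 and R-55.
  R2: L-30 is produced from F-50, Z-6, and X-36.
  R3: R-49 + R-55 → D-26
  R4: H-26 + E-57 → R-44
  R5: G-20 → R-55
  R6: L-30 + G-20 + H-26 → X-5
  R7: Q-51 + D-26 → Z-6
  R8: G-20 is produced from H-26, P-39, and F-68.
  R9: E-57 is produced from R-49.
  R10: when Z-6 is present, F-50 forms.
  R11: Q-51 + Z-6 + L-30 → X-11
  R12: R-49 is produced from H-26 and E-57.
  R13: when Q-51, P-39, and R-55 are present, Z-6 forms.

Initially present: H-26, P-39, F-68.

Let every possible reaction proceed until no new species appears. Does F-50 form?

H-26, P-39, and F-68 present → G-20 forms (R8).
G-20 present → R-55 forms (R5).
H-26 and R-55 present → Q-51 forms (R1).
Q-51, P-39, and R-55 present → Z-6 forms (R13).
Z-6 present → F-50 forms (R10).

Yes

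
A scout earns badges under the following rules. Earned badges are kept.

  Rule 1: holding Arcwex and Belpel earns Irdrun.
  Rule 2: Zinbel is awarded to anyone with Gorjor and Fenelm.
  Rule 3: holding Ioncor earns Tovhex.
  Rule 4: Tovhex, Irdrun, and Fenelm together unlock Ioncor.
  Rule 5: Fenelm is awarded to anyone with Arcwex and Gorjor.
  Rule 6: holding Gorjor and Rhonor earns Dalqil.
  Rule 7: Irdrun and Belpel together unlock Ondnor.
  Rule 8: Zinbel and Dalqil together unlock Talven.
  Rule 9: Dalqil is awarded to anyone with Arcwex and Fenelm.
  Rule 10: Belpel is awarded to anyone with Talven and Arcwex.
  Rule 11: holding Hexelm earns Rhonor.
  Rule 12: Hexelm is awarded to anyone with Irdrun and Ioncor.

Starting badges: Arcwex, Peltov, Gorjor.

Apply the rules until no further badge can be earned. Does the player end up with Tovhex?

Tovhex would need Ioncor (Rule 3), but Ioncor is never earned.

No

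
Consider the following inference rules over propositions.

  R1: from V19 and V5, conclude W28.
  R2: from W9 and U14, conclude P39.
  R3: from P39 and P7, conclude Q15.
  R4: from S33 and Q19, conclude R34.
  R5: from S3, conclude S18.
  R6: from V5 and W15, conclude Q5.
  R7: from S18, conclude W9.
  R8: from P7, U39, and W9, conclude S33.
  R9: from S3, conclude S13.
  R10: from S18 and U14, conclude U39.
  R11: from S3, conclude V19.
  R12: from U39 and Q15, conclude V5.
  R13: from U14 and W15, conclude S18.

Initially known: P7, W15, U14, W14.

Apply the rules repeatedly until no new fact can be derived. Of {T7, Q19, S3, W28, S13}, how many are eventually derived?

No rule produces T7, and it is not given.
No rule produces Q19, and it is not given.
No rule produces S3, and it is not given.
W28 would need V19 and V5 (R1), but V19 is never established.
S13 would need S3 (R9), but S3 is never established.
None of the 5 are reached.

0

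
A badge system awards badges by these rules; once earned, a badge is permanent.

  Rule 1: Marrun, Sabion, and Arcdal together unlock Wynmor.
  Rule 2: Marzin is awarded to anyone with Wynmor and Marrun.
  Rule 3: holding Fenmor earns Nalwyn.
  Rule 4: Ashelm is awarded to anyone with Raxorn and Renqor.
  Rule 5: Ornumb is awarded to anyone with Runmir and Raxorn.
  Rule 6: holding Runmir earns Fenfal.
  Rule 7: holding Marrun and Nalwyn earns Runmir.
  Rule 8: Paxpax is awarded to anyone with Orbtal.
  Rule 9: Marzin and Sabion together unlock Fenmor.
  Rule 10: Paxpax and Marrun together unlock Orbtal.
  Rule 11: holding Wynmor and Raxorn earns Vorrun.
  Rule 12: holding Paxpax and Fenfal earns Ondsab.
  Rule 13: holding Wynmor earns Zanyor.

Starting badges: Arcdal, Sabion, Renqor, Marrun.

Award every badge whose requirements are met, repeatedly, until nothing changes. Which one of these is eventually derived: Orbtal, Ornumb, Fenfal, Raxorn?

With Marrun, Sabion, and Arcdal, Wynmor is earned (Rule 1).
With Wynmor and Marrun, Marzin is earned (Rule 2).
With Marzin and Sabion, Fenmor is earned (Rule 9).
With Fenmor, Nalwyn is earned (Rule 3).
With Marrun and Nalwyn, Runmir is earned (Rule 7).
With Runmir, Fenfal is earned (Rule 6).
No rule produces Raxorn, and it is not given. Ornumb would need Runmir and Raxorn (Rule 5), but Raxorn is never earned. Orbtal would need Paxpax and Marrun (Rule 10), but Paxpax is never earned.

Fenfal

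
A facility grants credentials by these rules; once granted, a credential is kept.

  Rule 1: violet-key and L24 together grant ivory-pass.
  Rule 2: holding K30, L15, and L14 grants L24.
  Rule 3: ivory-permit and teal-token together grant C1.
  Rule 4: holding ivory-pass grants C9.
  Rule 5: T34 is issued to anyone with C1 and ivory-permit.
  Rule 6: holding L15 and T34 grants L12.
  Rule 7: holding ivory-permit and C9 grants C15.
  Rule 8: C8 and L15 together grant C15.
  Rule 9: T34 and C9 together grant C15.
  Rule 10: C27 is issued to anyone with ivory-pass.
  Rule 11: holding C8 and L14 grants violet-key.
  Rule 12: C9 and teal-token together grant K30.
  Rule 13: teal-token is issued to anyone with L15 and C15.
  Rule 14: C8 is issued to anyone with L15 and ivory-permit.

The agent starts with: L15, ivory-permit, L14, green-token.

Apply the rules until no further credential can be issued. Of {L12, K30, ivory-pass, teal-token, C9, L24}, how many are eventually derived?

Holding L15 and ivory-permit grants C8 (Rule 14).
Holding C8 and L15 grants C15 (Rule 8).
Holding L15 and C15 grants teal-token (Rule 13).
Holding ivory-permit and teal-token grants C1 (Rule 3).
Holding C1 and ivory-permit grants T34 (Rule 5).
Holding L15 and T34 grants L12 (Rule 6).
L12: reached.
K30 would need C9 and teal-token (Rule 12), but C9 is never granted.
ivory-pass would need violet-key and L24 (Rule 1), but L24 is never granted.
teal-token: reached.
C9 would need ivory-pass (Rule 4), but ivory-pass is never granted.
L24 would need K30, L15, and L14 (Rule 2), but K30 is never granted.
Reached: L12 and teal-token — 2 of the 6.

2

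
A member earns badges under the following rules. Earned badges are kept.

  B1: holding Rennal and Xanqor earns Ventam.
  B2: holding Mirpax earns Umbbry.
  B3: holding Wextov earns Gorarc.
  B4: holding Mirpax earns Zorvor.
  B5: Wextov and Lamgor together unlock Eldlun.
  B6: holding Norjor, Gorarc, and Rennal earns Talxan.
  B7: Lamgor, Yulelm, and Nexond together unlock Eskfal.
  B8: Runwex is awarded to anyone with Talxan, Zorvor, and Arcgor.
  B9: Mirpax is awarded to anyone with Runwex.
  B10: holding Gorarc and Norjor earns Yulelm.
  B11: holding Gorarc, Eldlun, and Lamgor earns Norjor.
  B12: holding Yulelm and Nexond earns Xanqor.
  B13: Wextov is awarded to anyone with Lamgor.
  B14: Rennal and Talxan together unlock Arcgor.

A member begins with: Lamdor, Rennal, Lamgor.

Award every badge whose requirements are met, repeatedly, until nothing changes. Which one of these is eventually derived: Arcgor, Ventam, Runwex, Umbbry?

Arcgor

With Lamgor, Wextov is earned (B13).
With Wextov and Lamgor, Eldlun is earned (B5).
With Wextov, Gorarc is earned (B3).
With Gorarc, Eldlun, and Lamgor, Norjor is earned (B11).
With Norjor, Gorarc, and Rennal, Talxan is earned (B6).
With Rennal and Talxan, Arcgor is earned (B14).
Runwex would need Talxan, Zorvor, and Arcgor (B8), but Zorvor is never earned. Ventam would need Rennal and Xanqor (B1), but Xanqor is never earned. Umbbry would need Mirpax (B2), but Mirpax is never earned.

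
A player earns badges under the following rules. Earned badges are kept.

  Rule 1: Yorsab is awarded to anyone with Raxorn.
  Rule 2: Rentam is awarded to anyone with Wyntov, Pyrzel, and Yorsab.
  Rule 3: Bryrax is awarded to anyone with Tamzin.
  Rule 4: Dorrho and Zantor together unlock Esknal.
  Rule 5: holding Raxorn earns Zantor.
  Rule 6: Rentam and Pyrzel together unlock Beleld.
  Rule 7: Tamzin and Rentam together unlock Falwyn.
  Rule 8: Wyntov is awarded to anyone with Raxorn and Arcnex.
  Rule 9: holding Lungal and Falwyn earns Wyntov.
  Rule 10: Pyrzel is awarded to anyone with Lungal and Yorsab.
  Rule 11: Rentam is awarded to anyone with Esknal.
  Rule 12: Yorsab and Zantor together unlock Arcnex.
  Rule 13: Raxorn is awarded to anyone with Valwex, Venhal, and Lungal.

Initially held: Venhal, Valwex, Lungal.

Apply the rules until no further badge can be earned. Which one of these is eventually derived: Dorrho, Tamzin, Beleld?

With Valwex, Venhal, and Lungal, Raxorn is earned (Rule 13).
With Raxorn, Yorsab is earned (Rule 1).
With Raxorn, Zantor is earned (Rule 5).
With Lungal and Yorsab, Pyrzel is earned (Rule 10).
With Yorsab and Zantor, Arcnex is earned (Rule 12).
With Raxorn and Arcnex, Wyntov is earned (Rule 8).
With Wyntov, Pyrzel, and Yorsab, Rentam is earned (Rule 2).
With Rentam and Pyrzel, Beleld is earned (Rule 6).
No rule produces Dorrho, and it is not given. No rule produces Tamzin, and it is not given.

Beleld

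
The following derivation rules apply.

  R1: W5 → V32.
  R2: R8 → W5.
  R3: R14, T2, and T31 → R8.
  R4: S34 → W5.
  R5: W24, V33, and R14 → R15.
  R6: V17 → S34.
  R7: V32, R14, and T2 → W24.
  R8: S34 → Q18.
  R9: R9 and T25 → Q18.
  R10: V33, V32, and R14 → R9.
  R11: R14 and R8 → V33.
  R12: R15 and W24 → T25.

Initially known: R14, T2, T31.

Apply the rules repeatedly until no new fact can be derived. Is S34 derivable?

S34 would need V17 (R6), but V17 is never established.

No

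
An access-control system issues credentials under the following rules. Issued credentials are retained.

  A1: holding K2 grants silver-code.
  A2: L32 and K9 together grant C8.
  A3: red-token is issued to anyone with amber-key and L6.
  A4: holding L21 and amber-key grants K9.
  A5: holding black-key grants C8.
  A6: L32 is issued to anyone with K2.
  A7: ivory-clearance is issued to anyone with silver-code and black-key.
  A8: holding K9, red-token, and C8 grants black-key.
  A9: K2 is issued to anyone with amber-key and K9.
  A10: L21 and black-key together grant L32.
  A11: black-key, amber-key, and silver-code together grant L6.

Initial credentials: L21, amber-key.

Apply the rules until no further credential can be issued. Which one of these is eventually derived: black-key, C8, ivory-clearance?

Holding L21 and amber-key grants K9 (A4).
Holding amber-key and K9 grants K2 (A9).
Holding K2 grants L32 (A6).
Holding L32 and K9 grants C8 (A2).
ivory-clearance would need silver-code and black-key (A7), but black-key is never granted. black-key would need K9, red-token, and C8 (A8), but red-token is never granted.

C8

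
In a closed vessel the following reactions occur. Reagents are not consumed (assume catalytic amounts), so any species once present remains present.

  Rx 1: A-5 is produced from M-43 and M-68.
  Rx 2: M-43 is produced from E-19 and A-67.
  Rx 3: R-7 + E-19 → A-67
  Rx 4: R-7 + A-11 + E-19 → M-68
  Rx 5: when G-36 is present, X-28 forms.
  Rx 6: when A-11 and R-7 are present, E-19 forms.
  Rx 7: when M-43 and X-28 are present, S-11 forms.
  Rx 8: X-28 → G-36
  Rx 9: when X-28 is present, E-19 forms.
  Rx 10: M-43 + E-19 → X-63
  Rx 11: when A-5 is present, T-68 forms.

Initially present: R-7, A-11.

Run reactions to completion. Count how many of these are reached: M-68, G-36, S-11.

A-11 and R-7 present → E-19 forms (Rx 6).
R-7, A-11, and E-19 present → M-68 forms (Rx 4).
M-68: reached.
G-36 would need X-28 (Rx 8), but X-28 never forms.
S-11 would need M-43 and X-28 (Rx 7), but X-28 never forms.
Reached: M-68 — 1 of the 3.

1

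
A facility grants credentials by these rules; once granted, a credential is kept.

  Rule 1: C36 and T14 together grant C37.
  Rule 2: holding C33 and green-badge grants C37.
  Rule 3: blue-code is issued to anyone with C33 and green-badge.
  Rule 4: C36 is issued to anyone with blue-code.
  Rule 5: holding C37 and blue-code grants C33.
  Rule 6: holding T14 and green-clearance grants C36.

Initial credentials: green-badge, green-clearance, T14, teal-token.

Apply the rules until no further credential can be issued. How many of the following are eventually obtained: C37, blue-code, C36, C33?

2

Holding T14 and green-clearance grants C36 (Rule 6).
Holding C36 and T14 grants C37 (Rule 1).
C37: reached.
blue-code would need C33 and green-badge (Rule 3), but C33 is never granted.
C36: reached.
C33 would need C37 and blue-code (Rule 5), but blue-code is never granted.
Reached: C37 and C36 — 2 of the 4.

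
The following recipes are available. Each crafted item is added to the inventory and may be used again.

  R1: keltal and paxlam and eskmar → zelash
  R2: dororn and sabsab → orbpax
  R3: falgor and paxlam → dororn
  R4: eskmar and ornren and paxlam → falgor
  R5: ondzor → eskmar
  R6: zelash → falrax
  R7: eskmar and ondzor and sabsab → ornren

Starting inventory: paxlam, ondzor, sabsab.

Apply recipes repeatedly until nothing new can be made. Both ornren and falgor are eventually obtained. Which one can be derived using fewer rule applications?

ornren

ornren: Using R5, ondzor makes eskmar. Using R7, eskmar, ondzor, and sabsab make ornren. [2 rule applications]
falgor: Using R5, ondzor makes eskmar. eskmar and ondzor and sabsab → ornren (R7). Using R4, eskmar, ornren, and paxlam make falgor. [3 rule applications]
ornren needs fewer.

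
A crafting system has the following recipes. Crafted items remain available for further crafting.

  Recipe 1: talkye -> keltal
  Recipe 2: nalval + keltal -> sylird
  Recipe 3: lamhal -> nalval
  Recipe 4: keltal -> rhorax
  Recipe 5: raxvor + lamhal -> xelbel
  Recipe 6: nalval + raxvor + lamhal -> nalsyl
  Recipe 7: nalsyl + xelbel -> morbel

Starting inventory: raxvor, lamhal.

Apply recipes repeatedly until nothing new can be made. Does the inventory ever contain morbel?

Using Recipe 3, lamhal makes nalval.
Using Recipe 5, raxvor and lamhal make xelbel.
Using Recipe 6, nalval, raxvor, and lamhal make nalsyl.
Using Recipe 7, nalsyl and xelbel make morbel.

Yes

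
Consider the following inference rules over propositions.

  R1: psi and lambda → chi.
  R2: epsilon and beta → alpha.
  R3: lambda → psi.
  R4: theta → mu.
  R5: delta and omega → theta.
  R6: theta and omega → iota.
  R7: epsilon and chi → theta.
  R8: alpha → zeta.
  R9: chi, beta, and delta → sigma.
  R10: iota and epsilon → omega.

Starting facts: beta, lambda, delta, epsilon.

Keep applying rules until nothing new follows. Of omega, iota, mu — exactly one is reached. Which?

lambda holds, so psi follows (R3).
psi and lambda hold, so chi follows (R1).
epsilon and chi hold, so theta follows (R7).
theta holds, so mu follows (R4).
iota would need theta and omega (R6), but omega is never established. omega would need iota and epsilon (R10), but iota is never established.

mu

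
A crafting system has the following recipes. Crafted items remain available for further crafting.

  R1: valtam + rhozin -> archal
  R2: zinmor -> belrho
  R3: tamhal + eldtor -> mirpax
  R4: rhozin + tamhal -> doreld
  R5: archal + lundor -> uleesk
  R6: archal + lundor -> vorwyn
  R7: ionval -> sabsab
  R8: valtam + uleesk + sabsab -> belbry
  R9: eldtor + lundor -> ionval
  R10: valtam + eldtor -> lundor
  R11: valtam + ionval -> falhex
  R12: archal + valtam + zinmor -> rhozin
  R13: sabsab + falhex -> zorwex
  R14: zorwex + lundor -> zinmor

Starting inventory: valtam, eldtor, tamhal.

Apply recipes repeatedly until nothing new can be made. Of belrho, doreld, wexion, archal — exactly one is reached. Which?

belrho

Using R10, valtam and eldtor make lundor.
eldtor + lundor -> ionval (R9).
Using R7, ionval makes sabsab.
Using R11, valtam and ionval make falhex.
Using R13, sabsab and falhex make zorwex.
zorwex + lundor -> zinmor (R14).
Using R2, zinmor makes belrho.
archal would need valtam and rhozin (R1), but rhozin is never obtained. doreld would need rhozin and tamhal (R4), but rhozin is never obtained. No rule produces wexion, and it is not given.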